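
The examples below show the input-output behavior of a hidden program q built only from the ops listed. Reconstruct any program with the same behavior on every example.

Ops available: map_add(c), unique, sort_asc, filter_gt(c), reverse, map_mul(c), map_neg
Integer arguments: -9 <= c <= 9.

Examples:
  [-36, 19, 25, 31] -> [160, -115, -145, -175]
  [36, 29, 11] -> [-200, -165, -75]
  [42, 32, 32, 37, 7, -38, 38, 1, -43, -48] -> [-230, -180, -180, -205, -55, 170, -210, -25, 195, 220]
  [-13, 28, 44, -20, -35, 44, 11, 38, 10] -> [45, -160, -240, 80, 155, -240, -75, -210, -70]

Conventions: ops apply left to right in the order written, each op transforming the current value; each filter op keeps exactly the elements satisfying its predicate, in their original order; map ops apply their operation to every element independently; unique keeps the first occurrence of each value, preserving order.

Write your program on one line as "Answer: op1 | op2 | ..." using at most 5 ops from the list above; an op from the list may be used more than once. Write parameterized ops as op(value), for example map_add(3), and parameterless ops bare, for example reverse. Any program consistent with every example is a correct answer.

map_mul(-1) | reverse | map_add(-4) | map_mul(5) | reverse

Check, running the answer program on each example:
  [-36, 19, 25, 31] -> [36, -19, -25, -31] -> [-31, -25, -19, 36] -> [-35, -29, -23, 32] -> [-175, -145, -115, 160] -> [160, -115, -145, -175]
  [36, 29, 11] -> [-36, -29, -11] -> [-11, -29, -36] -> [-15, -33, -40] -> [-75, -165, -200] -> [-200, -165, -75]
  [42, 32, 32, 37, 7, -38, 38, 1, -43, -48] -> [-42, -32, -32, -37, -7, 38, -38, -1, 43, 48] -> [48, 43, -1, -38, 38, -7, -37, -32, -32, -42] -> [44, 39, -5, -42, 34, -11, -41, -36, -36, -46] -> [220, 195, -25, -210, 170, -55, -205, -180, -180, -230] -> [-230, -180, -180, -205, -55, 170, -210, -25, 195, 220]
  [-13, 28, 44, -20, -35, 44, 11, 38, 10] -> [13, -28, -44, 20, 35, -44, -11, -38, -10] -> [-10, -38, -11, -44, 35, 20, -44, -28, 13] -> [-14, -42, -15, -48, 31, 16, -48, -32, 9] -> [-70, -210, -75, -240, 155, 80, -240, -160, 45] -> [45, -160, -240, 80, 155, -240, -75, -210, -70]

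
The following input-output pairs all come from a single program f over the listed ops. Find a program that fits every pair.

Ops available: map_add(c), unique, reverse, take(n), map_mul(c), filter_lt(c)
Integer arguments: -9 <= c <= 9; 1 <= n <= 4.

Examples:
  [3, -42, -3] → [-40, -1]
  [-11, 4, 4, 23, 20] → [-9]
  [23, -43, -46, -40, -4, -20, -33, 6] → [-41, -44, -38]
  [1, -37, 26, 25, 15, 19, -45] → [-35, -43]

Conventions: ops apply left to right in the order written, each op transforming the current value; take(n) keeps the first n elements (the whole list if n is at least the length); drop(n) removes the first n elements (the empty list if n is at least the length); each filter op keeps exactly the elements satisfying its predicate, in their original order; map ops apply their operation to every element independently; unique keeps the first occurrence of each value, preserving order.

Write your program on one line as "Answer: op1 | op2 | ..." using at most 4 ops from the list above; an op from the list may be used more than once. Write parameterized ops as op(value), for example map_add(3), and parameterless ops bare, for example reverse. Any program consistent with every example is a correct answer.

map_add(2) | filter_lt(1) | take(3)

Check, running the answer program on each example:
  [3, -42, -3] -> [5, -40, -1] -> [-40, -1] -> [-40, -1]
  [-11, 4, 4, 23, 20] -> [-9, 6, 6, 25, 22] -> [-9] -> [-9]
  [23, -43, -46, -40, -4, -20, -33, 6] -> [25, -41, -44, -38, -2, -18, -31, 8] -> [-41, -44, -38, -2, -18, -31] -> [-41, -44, -38]
  [1, -37, 26, 25, 15, 19, -45] -> [3, -35, 28, 27, 17, 21, -43] -> [-35, -43] -> [-35, -43]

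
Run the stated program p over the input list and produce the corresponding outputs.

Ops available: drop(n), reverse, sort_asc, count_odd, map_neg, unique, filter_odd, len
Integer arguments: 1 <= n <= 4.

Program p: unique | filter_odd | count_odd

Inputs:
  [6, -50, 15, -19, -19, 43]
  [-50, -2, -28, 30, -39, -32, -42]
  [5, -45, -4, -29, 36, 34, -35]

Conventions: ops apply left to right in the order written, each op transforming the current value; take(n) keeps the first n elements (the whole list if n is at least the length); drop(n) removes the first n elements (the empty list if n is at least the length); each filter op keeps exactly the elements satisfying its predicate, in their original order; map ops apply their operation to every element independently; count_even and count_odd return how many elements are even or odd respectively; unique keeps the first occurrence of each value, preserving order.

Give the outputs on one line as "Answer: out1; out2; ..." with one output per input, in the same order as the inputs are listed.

Execution, op by op:
  [6, -50, 15, -19, -19, 43] -> [6, -50, 15, -19, 43] -> [15, -19, 43] -> 3
  [-50, -2, -28, 30, -39, -32, -42] -> [-50, -2, -28, 30, -39, -32, -42] -> [-39] -> 1
  [5, -45, -4, -29, 36, 34, -35] -> [5, -45, -4, -29, 36, 34, -35] -> [5, -45, -29, -35] -> 4

3; 1; 4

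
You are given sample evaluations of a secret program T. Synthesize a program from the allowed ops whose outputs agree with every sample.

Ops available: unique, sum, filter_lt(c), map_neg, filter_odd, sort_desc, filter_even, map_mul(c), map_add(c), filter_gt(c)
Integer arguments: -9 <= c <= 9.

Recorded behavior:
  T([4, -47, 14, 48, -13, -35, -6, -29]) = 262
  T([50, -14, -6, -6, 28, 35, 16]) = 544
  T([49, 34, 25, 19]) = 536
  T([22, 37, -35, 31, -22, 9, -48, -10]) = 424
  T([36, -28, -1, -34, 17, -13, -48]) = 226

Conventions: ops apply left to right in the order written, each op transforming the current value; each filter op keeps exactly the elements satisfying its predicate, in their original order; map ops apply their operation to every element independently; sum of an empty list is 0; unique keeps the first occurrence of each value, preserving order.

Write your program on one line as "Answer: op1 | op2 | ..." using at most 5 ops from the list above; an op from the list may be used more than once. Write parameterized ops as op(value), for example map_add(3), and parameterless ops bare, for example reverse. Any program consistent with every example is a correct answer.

filter_gt(5) | map_neg | map_mul(-4) | map_add(7) | sum

Check, running the answer program on each example:
  [4, -47, 14, 48, -13, -35, -6, -29] -> [14, 48] -> [-14, -48] -> [56, 192] -> [63, 199] -> 262
  [50, -14, -6, -6, 28, 35, 16] -> [50, 28, 35, 16] -> [-50, -28, -35, -16] -> [200, 112, 140, 64] -> [207, 119, 147, 71] -> 544
  [49, 34, 25, 19] -> [49, 34, 25, 19] -> [-49, -34, -25, -19] -> [196, 136, 100, 76] -> [203, 143, 107, 83] -> 536
  [22, 37, -35, 31, -22, 9, -48, -10] -> [22, 37, 31, 9] -> [-22, -37, -31, -9] -> [88, 148, 124, 36] -> [95, 155, 131, 43] -> 424
  [36, -28, -1, -34, 17, -13, -48] -> [36, 17] -> [-36, -17] -> [144, 68] -> [151, 75] -> 226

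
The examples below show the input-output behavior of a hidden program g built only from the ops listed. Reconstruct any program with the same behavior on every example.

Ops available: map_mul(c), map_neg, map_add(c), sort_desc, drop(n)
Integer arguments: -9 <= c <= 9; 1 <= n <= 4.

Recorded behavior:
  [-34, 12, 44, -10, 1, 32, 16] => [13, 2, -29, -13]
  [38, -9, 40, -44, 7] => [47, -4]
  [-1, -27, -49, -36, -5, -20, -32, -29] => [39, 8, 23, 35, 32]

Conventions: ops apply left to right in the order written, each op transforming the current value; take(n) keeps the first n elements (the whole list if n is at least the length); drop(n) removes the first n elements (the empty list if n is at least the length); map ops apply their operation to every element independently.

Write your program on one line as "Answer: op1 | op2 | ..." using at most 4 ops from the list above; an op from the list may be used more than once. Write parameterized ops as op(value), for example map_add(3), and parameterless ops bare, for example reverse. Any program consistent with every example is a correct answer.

map_add(3) | drop(3) | map_add(-6) | map_neg

Check, running the answer program on each example:
  [-34, 12, 44, -10, 1, 32, 16] -> [-31, 15, 47, -7, 4, 35, 19] -> [-7, 4, 35, 19] -> [-13, -2, 29, 13] -> [13, 2, -29, -13]
  [38, -9, 40, -44, 7] -> [41, -6, 43, -41, 10] -> [-41, 10] -> [-47, 4] -> [47, -4]
  [-1, -27, -49, -36, -5, -20, -32, -29] -> [2, -24, -46, -33, -2, -17, -29, -26] -> [-33, -2, -17, -29, -26] -> [-39, -8, -23, -35, -32] -> [39, 8, 23, 35, 32]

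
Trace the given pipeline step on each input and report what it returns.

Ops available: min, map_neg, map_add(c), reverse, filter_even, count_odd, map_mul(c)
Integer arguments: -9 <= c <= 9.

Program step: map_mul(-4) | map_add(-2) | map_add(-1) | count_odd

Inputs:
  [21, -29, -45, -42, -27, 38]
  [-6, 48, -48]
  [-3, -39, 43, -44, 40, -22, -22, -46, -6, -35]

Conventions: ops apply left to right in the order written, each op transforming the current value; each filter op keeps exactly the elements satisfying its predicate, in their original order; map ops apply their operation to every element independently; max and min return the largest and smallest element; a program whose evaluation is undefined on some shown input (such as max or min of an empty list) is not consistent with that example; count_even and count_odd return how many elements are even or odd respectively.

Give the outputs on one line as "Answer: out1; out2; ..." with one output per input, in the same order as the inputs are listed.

6; 3; 10

Execution, op by op:
  [21, -29, -45, -42, -27, 38] -> [-84, 116, 180, 168, 108, -152] -> [-86, 114, 178, 166, 106, -154] -> [-87, 113, 177, 165, 105, -155] -> 6
  [-6, 48, -48] -> [24, -192, 192] -> [22, -194, 190] -> [21, -195, 189] -> 3
  [-3, -39, 43, -44, 40, -22, -22, -46, -6, -35] -> [12, 156, -172, 176, -160, 88, 88, 184, 24, 140] -> [10, 154, -174, 174, -162, 86, 86, 182, 22, 138] -> [9, 153, -175, 173, -163, 85, 85, 181, 21, 137] -> 10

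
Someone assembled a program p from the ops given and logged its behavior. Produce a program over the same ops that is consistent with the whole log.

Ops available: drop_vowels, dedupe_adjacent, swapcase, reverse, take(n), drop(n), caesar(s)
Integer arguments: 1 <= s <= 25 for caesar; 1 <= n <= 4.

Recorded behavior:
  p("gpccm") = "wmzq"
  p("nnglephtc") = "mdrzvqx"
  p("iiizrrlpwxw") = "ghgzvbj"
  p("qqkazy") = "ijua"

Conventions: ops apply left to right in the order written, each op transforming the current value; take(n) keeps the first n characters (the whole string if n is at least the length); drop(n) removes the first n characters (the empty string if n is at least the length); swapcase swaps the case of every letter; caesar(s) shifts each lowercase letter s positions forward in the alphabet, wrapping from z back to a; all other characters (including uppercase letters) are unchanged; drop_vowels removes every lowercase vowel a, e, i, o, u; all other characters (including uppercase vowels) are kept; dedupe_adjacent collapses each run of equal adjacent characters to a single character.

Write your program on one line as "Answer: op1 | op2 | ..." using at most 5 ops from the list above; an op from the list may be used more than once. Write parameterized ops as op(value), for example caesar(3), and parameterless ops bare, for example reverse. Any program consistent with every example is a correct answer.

dedupe_adjacent | drop_vowels | caesar(10) | reverse

Check, running the answer program on each example:
  "gpccm" -> "gpcm" -> "gpcm" -> "qzmw" -> "wmzq"
  "nnglephtc" -> "nglephtc" -> "nglphtc" -> "xqvzrdm" -> "mdrzvqx"
  "iiizrrlpwxw" -> "izrlpwxw" -> "zrlpwxw" -> "jbvzghg" -> "ghgzvbj"
  "qqkazy" -> "qkazy" -> "qkzy" -> "auji" -> "ijua"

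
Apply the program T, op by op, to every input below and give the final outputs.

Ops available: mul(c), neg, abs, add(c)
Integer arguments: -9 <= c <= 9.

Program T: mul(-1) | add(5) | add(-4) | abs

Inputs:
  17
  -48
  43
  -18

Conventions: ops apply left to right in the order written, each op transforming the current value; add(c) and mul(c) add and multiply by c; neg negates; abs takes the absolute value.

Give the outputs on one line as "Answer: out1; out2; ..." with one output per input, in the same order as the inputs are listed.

Execution, op by op:
  17 -> -17 -> -12 -> -16 -> 16
  -48 -> 48 -> 53 -> 49 -> 49
  43 -> -43 -> -38 -> -42 -> 42
  -18 -> 18 -> 23 -> 19 -> 19

16; 49; 42; 19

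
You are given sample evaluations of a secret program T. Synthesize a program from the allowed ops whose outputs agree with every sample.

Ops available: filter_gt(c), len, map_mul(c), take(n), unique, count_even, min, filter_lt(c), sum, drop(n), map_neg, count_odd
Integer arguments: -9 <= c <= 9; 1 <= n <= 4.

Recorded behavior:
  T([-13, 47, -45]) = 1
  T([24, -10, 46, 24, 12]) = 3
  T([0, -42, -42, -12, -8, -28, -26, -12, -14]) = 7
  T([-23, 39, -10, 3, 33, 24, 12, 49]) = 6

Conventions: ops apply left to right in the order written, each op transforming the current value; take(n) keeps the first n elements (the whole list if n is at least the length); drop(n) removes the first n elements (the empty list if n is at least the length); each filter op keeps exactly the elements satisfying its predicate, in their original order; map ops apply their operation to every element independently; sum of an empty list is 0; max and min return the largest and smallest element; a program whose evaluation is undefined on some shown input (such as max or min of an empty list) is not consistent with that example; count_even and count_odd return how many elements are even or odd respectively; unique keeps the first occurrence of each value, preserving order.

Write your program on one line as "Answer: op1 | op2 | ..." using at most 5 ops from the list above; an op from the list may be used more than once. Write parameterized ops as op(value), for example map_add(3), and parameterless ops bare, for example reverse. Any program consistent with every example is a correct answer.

map_mul(3) | map_neg | drop(2) | len

Check, running the answer program on each example:
  [-13, 47, -45] -> [-39, 141, -135] -> [39, -141, 135] -> [135] -> 1
  [24, -10, 46, 24, 12] -> [72, -30, 138, 72, 36] -> [-72, 30, -138, -72, -36] -> [-138, -72, -36] -> 3
  [0, -42, -42, -12, -8, -28, -26, -12, -14] -> [0, -126, -126, -36, -24, -84, -78, -36, -42] -> [0, 126, 126, 36, 24, 84, 78, 36, 42] -> [126, 36, 24, 84, 78, 36, 42] -> 7
  [-23, 39, -10, 3, 33, 24, 12, 49] -> [-69, 117, -30, 9, 99, 72, 36, 147] -> [69, -117, 30, -9, -99, -72, -36, -147] -> [30, -9, -99, -72, -36, -147] -> 6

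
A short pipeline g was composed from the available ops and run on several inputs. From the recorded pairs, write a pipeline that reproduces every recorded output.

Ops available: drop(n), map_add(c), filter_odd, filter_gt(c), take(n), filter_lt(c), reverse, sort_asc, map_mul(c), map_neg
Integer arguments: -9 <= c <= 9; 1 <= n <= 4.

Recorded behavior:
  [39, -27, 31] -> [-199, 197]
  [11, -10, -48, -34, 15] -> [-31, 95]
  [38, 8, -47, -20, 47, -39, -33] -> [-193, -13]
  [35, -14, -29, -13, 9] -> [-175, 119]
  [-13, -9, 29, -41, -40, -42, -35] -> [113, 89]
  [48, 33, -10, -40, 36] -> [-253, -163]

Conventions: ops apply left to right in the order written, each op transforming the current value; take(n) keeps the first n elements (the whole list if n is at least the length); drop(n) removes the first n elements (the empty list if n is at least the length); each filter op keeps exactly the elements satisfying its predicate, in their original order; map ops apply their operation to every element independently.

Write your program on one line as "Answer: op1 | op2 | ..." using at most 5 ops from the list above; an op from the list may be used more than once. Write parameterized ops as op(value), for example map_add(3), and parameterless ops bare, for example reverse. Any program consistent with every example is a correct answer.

map_add(-7) | map_mul(-6) | map_add(-7) | take(2)

Check, running the answer program on each example:
  [39, -27, 31] -> [32, -34, 24] -> [-192, 204, -144] -> [-199, 197, -151] -> [-199, 197]
  [11, -10, -48, -34, 15] -> [4, -17, -55, -41, 8] -> [-24, 102, 330, 246, -48] -> [-31, 95, 323, 239, -55] -> [-31, 95]
  [38, 8, -47, -20, 47, -39, -33] -> [31, 1, -54, -27, 40, -46, -40] -> [-186, -6, 324, 162, -240, 276, 240] -> [-193, -13, 317, 155, -247, 269, 233] -> [-193, -13]
  [35, -14, -29, -13, 9] -> [28, -21, -36, -20, 2] -> [-168, 126, 216, 120, -12] -> [-175, 119, 209, 113, -19] -> [-175, 119]
  [-13, -9, 29, -41, -40, -42, -35] -> [-20, -16, 22, -48, -47, -49, -42] -> [120, 96, -132, 288, 282, 294, 252] -> [113, 89, -139, 281, 275, 287, 245] -> [113, 89]
  [48, 33, -10, -40, 36] -> [41, 26, -17, -47, 29] -> [-246, -156, 102, 282, -174] -> [-253, -163, 95, 275, -181] -> [-253, -163]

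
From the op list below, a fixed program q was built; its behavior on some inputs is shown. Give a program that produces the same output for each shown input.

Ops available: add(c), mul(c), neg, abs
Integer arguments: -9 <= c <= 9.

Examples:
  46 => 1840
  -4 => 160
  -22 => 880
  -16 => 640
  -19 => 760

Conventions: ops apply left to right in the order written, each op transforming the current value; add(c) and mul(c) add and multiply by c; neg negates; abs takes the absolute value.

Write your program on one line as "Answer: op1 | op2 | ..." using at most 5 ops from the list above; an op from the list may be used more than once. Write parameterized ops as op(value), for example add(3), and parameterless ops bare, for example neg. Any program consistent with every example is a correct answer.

neg | mul(5) | abs | mul(8)

Check, running the answer program on each example:
  46 -> -46 -> -230 -> 230 -> 1840
  -4 -> 4 -> 20 -> 20 -> 160
  -22 -> 22 -> 110 -> 110 -> 880
  -16 -> 16 -> 80 -> 80 -> 640
  -19 -> 19 -> 95 -> 95 -> 760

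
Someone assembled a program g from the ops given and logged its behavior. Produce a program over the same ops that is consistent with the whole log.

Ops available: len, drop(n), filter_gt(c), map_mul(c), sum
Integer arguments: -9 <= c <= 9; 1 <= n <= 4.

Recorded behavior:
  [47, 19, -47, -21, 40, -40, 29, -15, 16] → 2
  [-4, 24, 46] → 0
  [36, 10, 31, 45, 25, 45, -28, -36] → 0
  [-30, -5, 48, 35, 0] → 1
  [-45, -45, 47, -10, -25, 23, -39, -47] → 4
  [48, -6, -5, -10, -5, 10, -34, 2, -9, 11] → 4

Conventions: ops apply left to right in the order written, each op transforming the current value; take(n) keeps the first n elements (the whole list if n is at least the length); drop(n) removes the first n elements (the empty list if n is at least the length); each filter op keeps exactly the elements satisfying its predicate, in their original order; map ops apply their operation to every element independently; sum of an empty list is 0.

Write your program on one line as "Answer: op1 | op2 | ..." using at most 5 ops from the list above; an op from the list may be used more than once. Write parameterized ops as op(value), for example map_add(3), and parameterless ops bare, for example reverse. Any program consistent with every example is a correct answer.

map_mul(-5) | filter_gt(-8) | drop(2) | len

Check, running the answer program on each example:
  [47, 19, -47, -21, 40, -40, 29, -15, 16] -> [-235, -95, 235, 105, -200, 200, -145, 75, -80] -> [235, 105, 200, 75] -> [200, 75] -> 2
  [-4, 24, 46] -> [20, -120, -230] -> [20] -> [] -> 0
  [36, 10, 31, 45, 25, 45, -28, -36] -> [-180, -50, -155, -225, -125, -225, 140, 180] -> [140, 180] -> [] -> 0
  [-30, -5, 48, 35, 0] -> [150, 25, -240, -175, 0] -> [150, 25, 0] -> [0] -> 1
  [-45, -45, 47, -10, -25, 23, -39, -47] -> [225, 225, -235, 50, 125, -115, 195, 235] -> [225, 225, 50, 125, 195, 235] -> [50, 125, 195, 235] -> 4
  [48, -6, -5, -10, -5, 10, -34, 2, -9, 11] -> [-240, 30, 25, 50, 25, -50, 170, -10, 45, -55] -> [30, 25, 50, 25, 170, 45] -> [50, 25, 170, 45] -> 4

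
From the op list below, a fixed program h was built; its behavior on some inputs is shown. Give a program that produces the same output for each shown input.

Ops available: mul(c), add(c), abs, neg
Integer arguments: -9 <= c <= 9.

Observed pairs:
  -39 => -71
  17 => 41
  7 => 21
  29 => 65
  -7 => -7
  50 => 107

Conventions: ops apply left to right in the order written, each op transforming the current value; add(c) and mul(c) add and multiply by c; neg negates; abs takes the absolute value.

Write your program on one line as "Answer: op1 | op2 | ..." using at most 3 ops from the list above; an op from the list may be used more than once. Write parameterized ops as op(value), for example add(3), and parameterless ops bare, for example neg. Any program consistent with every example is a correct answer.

neg | mul(-2) | add(7)

Check, running the answer program on each example:
  -39 -> 39 -> -78 -> -71
  17 -> -17 -> 34 -> 41
  7 -> -7 -> 14 -> 21
  29 -> -29 -> 58 -> 65
  -7 -> 7 -> -14 -> -7
  50 -> -50 -> 100 -> 107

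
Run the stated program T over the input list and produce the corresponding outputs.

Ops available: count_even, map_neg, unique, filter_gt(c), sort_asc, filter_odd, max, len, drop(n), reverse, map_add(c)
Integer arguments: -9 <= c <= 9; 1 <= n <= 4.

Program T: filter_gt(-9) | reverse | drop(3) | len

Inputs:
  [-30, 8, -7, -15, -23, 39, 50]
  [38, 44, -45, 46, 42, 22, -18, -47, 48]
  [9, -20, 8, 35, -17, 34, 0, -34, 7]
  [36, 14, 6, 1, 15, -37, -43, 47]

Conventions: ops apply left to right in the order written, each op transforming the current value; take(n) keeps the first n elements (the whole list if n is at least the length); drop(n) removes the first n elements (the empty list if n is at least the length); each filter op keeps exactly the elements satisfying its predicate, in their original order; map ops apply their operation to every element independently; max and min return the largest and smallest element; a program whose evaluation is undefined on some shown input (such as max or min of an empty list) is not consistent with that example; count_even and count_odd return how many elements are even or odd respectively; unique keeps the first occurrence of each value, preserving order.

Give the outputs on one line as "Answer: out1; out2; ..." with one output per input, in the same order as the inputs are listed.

1; 3; 3; 3

Execution, op by op:
  [-30, 8, -7, -15, -23, 39, 50] -> [8, -7, 39, 50] -> [50, 39, -7, 8] -> [8] -> 1
  [38, 44, -45, 46, 42, 22, -18, -47, 48] -> [38, 44, 46, 42, 22, 48] -> [48, 22, 42, 46, 44, 38] -> [46, 44, 38] -> 3
  [9, -20, 8, 35, -17, 34, 0, -34, 7] -> [9, 8, 35, 34, 0, 7] -> [7, 0, 34, 35, 8, 9] -> [35, 8, 9] -> 3
  [36, 14, 6, 1, 15, -37, -43, 47] -> [36, 14, 6, 1, 15, 47] -> [47, 15, 1, 6, 14, 36] -> [6, 14, 36] -> 3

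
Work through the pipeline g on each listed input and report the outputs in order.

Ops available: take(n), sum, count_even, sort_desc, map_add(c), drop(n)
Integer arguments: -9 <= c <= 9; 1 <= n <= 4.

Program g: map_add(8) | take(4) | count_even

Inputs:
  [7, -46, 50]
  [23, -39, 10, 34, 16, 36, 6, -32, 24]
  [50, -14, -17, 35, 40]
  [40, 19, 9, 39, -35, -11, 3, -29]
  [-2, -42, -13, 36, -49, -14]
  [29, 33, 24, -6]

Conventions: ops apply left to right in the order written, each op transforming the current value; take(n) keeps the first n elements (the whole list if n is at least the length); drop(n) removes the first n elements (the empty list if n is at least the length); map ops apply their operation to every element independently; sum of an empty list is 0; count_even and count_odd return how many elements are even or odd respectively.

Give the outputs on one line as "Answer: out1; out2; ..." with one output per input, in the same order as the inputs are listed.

2; 2; 2; 1; 3; 2

Execution, op by op:
  [7, -46, 50] -> [15, -38, 58] -> [15, -38, 58] -> 2
  [23, -39, 10, 34, 16, 36, 6, -32, 24] -> [31, -31, 18, 42, 24, 44, 14, -24, 32] -> [31, -31, 18, 42] -> 2
  [50, -14, -17, 35, 40] -> [58, -6, -9, 43, 48] -> [58, -6, -9, 43] -> 2
  [40, 19, 9, 39, -35, -11, 3, -29] -> [48, 27, 17, 47, -27, -3, 11, -21] -> [48, 27, 17, 47] -> 1
  [-2, -42, -13, 36, -49, -14] -> [6, -34, -5, 44, -41, -6] -> [6, -34, -5, 44] -> 3
  [29, 33, 24, -6] -> [37, 41, 32, 2] -> [37, 41, 32, 2] -> 2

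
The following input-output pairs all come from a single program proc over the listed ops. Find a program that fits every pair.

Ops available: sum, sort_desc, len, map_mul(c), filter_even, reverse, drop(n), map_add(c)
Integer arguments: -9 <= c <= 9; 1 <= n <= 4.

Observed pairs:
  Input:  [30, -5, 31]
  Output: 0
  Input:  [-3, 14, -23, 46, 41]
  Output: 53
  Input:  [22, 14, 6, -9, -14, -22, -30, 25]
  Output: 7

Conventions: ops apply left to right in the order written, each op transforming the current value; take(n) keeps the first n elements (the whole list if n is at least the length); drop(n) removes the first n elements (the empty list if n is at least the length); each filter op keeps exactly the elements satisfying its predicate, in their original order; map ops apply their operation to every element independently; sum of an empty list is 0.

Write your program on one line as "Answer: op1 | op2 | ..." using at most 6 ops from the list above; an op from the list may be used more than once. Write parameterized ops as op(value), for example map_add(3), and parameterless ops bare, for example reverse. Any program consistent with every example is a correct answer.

drop(4) | reverse | map_add(7) | sort_desc | map_add(5) | sum

Check, running the answer program on each example:
  [30, -5, 31] -> [] -> [] -> [] -> [] -> [] -> 0
  [-3, 14, -23, 46, 41] -> [41] -> [41] -> [48] -> [48] -> [53] -> 53
  [22, 14, 6, -9, -14, -22, -30, 25] -> [-14, -22, -30, 25] -> [25, -30, -22, -14] -> [32, -23, -15, -7] -> [32, -7, -15, -23] -> [37, -2, -10, -18] -> 7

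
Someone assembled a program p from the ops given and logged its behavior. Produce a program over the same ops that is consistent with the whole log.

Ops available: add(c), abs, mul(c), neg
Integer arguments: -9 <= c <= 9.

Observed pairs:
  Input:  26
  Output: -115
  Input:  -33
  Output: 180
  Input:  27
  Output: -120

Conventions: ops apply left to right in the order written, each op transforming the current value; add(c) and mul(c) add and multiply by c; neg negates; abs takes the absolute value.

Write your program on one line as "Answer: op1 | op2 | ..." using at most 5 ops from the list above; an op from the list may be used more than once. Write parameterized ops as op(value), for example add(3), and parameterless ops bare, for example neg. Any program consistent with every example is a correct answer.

mul(-5) | add(9) | add(5) | add(1)

Check, running the answer program on each example:
  26 -> -130 -> -121 -> -116 -> -115
  -33 -> 165 -> 174 -> 179 -> 180
  27 -> -135 -> -126 -> -121 -> -120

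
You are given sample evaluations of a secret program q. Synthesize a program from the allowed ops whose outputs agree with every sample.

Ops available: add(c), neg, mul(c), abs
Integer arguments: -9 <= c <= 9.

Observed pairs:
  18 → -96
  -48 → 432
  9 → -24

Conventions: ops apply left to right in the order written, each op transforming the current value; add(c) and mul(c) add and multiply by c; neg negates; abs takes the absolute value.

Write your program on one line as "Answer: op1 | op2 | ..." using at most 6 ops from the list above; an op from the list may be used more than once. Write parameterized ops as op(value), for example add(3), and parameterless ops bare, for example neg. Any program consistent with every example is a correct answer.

add(-7) | mul(-8) | mul(-1) | add(8) | neg

Check, running the answer program on each example:
  18 -> 11 -> -88 -> 88 -> 96 -> -96
  -48 -> -55 -> 440 -> -440 -> -432 -> 432
  9 -> 2 -> -16 -> 16 -> 24 -> -24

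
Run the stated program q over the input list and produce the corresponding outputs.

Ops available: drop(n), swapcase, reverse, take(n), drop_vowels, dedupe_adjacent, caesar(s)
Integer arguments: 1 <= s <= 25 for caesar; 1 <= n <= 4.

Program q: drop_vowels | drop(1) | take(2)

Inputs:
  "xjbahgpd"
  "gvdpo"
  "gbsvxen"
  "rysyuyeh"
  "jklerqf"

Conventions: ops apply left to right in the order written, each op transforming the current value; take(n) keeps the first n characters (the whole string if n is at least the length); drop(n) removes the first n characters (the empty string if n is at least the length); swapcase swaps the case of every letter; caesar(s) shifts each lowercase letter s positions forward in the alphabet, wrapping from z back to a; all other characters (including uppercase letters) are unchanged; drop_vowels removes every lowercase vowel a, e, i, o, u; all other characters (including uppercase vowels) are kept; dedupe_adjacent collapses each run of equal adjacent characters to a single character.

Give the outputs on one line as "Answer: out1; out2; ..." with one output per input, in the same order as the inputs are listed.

"jb"; "vd"; "bs"; "ys"; "kl"

Execution, op by op:
  "xjbahgpd" -> "xjbhgpd" -> "jbhgpd" -> "jb"
  "gvdpo" -> "gvdp" -> "vdp" -> "vd"
  "gbsvxen" -> "gbsvxn" -> "bsvxn" -> "bs"
  "rysyuyeh" -> "rysyyh" -> "ysyyh" -> "ys"
  "jklerqf" -> "jklrqf" -> "klrqf" -> "kl"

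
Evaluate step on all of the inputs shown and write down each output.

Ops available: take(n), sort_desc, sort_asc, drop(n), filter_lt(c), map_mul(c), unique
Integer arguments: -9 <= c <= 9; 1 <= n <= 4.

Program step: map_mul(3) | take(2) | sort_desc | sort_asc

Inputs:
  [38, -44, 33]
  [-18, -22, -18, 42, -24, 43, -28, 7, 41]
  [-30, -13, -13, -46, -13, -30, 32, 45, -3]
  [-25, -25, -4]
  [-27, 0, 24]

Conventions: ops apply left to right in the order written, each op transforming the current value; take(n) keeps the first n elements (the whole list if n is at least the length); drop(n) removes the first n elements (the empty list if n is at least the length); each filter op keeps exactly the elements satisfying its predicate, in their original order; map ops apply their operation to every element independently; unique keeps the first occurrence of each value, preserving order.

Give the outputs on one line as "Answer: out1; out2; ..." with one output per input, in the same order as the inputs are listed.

Execution, op by op:
  [38, -44, 33] -> [114, -132, 99] -> [114, -132] -> [114, -132] -> [-132, 114]
  [-18, -22, -18, 42, -24, 43, -28, 7, 41] -> [-54, -66, -54, 126, -72, 129, -84, 21, 123] -> [-54, -66] -> [-54, -66] -> [-66, -54]
  [-30, -13, -13, -46, -13, -30, 32, 45, -3] -> [-90, -39, -39, -138, -39, -90, 96, 135, -9] -> [-90, -39] -> [-39, -90] -> [-90, -39]
  [-25, -25, -4] -> [-75, -75, -12] -> [-75, -75] -> [-75, -75] -> [-75, -75]
  [-27, 0, 24] -> [-81, 0, 72] -> [-81, 0] -> [0, -81] -> [-81, 0]

[-132, 114]; [-66, -54]; [-90, -39]; [-75, -75]; [-81, 0]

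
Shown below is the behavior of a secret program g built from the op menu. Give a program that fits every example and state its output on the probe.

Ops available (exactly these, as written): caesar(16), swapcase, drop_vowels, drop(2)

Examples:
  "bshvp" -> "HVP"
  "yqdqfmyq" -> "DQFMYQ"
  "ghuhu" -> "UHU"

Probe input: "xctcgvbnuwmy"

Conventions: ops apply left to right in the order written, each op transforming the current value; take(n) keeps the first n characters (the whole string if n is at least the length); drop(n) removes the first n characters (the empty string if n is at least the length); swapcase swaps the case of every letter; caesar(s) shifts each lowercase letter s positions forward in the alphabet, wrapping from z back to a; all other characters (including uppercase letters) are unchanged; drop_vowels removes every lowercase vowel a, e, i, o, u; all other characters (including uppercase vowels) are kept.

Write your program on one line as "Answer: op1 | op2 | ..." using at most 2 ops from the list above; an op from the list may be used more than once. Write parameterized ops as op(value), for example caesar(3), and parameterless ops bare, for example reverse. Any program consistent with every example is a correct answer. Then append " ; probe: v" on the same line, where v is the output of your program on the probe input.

drop(2) | swapcase ; probe: "TCGVBNUWMY"

Check, running the answer program on each example:
  "bshvp" -> "hvp" -> "HVP"
  "yqdqfmyq" -> "dqfmyq" -> "DQFMYQ"
  "ghuhu" -> "uhu" -> "UHU"
  probe: "xctcgvbnuwmy" -> "tcgvbnuwmy" -> "TCGVBNUWMY"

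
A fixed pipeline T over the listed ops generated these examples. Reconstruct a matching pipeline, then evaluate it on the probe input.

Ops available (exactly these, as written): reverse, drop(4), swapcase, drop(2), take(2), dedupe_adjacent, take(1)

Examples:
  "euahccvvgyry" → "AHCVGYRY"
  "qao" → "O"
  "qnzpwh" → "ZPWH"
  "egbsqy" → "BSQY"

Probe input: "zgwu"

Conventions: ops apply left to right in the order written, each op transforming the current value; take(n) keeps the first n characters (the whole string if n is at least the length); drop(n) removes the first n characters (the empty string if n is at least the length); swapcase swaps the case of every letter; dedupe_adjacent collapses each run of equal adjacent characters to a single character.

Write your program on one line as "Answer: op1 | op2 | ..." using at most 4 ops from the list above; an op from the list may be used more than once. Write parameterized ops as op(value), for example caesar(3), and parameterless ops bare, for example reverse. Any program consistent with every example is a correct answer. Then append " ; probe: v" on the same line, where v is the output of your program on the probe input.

swapcase | dedupe_adjacent | drop(2) ; probe: "WU"

Check, running the answer program on each example:
  "euahccvvgyry" -> "EUAHCCVVGYRY" -> "EUAHCVGYRY" -> "AHCVGYRY"
  "qao" -> "QAO" -> "QAO" -> "O"
  "qnzpwh" -> "QNZPWH" -> "QNZPWH" -> "ZPWH"
  "egbsqy" -> "EGBSQY" -> "EGBSQY" -> "BSQY"
  probe: "zgwu" -> "ZGWU" -> "ZGWU" -> "WU"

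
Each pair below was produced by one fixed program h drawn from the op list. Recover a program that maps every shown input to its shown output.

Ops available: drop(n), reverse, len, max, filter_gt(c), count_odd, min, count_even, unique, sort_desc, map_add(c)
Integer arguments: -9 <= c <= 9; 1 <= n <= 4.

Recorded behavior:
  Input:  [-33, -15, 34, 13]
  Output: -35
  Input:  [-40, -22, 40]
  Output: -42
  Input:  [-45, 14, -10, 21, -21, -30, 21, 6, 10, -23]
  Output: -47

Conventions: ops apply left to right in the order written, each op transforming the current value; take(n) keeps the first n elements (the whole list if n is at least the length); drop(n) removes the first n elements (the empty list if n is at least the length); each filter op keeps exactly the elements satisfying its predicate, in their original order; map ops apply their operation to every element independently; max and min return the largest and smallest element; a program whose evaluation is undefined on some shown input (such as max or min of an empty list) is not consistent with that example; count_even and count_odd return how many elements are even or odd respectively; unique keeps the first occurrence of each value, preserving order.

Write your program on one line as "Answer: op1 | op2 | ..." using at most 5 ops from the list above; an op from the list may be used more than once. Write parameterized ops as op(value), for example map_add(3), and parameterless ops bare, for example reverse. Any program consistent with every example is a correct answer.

sort_desc | reverse | map_add(-2) | min

Check, running the answer program on each example:
  [-33, -15, 34, 13] -> [34, 13, -15, -33] -> [-33, -15, 13, 34] -> [-35, -17, 11, 32] -> -35
  [-40, -22, 40] -> [40, -22, -40] -> [-40, -22, 40] -> [-42, -24, 38] -> -42
  [-45, 14, -10, 21, -21, -30, 21, 6, 10, -23] -> [21, 21, 14, 10, 6, -10, -21, -23, -30, -45] -> [-45, -30, -23, -21, -10, 6, 10, 14, 21, 21] -> [-47, -32, -25, -23, -12, 4, 8, 12, 19, 19] -> -47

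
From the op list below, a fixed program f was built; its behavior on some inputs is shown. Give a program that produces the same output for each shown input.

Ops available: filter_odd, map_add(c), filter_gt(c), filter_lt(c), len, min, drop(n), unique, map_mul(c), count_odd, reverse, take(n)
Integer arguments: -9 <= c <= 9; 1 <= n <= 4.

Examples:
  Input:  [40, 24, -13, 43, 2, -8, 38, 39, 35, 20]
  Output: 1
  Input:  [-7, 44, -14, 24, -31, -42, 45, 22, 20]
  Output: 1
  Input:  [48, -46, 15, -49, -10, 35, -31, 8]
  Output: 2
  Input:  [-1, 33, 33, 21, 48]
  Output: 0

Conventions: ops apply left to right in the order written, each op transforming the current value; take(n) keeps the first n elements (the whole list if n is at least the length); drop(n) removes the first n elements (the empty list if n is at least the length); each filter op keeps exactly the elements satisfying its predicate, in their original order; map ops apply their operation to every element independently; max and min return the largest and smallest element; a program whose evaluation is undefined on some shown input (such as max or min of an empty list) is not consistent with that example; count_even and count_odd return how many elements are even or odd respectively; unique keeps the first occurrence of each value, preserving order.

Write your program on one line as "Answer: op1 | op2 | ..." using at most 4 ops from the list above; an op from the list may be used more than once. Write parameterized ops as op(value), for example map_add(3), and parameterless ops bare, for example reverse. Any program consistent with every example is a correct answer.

filter_lt(-7) | map_mul(-7) | count_odd

Check, running the answer program on each example:
  [40, 24, -13, 43, 2, -8, 38, 39, 35, 20] -> [-13, -8] -> [91, 56] -> 1
  [-7, 44, -14, 24, -31, -42, 45, 22, 20] -> [-14, -31, -42] -> [98, 217, 294] -> 1
  [48, -46, 15, -49, -10, 35, -31, 8] -> [-46, -49, -10, -31] -> [322, 343, 70, 217] -> 2
  [-1, 33, 33, 21, 48] -> [] -> [] -> 0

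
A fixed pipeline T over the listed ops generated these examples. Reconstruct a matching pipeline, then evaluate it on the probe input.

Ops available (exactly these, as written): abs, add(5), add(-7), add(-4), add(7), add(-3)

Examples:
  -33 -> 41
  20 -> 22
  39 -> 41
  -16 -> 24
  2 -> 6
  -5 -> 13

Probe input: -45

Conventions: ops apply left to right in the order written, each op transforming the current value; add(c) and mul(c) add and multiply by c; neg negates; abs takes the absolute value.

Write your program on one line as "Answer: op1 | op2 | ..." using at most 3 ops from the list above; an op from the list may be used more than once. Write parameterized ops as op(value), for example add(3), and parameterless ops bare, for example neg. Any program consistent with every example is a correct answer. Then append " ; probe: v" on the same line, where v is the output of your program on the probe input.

add(-3) | abs | add(5) ; probe: 53

Check, running the answer program on each example:
  -33 -> -36 -> 36 -> 41
  20 -> 17 -> 17 -> 22
  39 -> 36 -> 36 -> 41
  -16 -> -19 -> 19 -> 24
  2 -> -1 -> 1 -> 6
  -5 -> -8 -> 8 -> 13
  probe: -45 -> -48 -> 48 -> 53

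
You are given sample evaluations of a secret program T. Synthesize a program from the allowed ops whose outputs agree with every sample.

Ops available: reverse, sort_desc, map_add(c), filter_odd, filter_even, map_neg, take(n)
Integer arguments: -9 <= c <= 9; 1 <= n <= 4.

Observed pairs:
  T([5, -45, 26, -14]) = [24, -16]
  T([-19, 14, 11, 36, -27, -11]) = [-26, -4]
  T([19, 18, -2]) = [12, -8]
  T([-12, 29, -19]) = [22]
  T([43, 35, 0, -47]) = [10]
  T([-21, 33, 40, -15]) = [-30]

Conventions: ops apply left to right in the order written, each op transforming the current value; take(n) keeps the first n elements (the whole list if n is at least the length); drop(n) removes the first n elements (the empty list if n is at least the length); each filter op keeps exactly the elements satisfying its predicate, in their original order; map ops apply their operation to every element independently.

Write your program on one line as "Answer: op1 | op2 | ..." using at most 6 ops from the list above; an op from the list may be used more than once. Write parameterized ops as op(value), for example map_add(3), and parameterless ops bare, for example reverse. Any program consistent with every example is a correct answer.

map_add(-7) | map_neg | map_add(-2) | reverse | filter_odd | map_add(5)

Check, running the answer program on each example:
  [5, -45, 26, -14] -> [-2, -52, 19, -21] -> [2, 52, -19, 21] -> [0, 50, -21, 19] -> [19, -21, 50, 0] -> [19, -21] -> [24, -16]
  [-19, 14, 11, 36, -27, -11] -> [-26, 7, 4, 29, -34, -18] -> [26, -7, -4, -29, 34, 18] -> [24, -9, -6, -31, 32, 16] -> [16, 32, -31, -6, -9, 24] -> [-31, -9] -> [-26, -4]
  [19, 18, -2] -> [12, 11, -9] -> [-12, -11, 9] -> [-14, -13, 7] -> [7, -13, -14] -> [7, -13] -> [12, -8]
  [-12, 29, -19] -> [-19, 22, -26] -> [19, -22, 26] -> [17, -24, 24] -> [24, -24, 17] -> [17] -> [22]
  [43, 35, 0, -47] -> [36, 28, -7, -54] -> [-36, -28, 7, 54] -> [-38, -30, 5, 52] -> [52, 5, -30, -38] -> [5] -> [10]
  [-21, 33, 40, -15] -> [-28, 26, 33, -22] -> [28, -26, -33, 22] -> [26, -28, -35, 20] -> [20, -35, -28, 26] -> [-35] -> [-30]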